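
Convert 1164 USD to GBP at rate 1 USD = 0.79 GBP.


Amount × rate = 1164 × 0.79
= 919.56 GBP

919.56 GBP


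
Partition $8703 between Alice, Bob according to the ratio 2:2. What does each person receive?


Total parts = 2 + 2 = 4
Alice: 8703 × 2/4 = 4351.50
Bob: 8703 × 2/4 = 4351.50
= Alice: $4351.50, Bob: $4351.50

Alice: $4351.50, Bob: $4351.50


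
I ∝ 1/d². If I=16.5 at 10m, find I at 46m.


I₁d₁² = I₂d₂²
I₂ = I₁ × (d₁/d₂)²
= 16.5 × (10/46)²
= 16.5 × 100/2116
= 1650/2116
≈ 0.7798

0.7798


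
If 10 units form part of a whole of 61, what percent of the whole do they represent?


Percentage = (part / whole) × 100
= (10 / 61) × 100
≈ 16.39%

16.39%


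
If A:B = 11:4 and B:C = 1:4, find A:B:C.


Match B: multiply A:B by 1 → 11:4
Multiply B:C by 4 → 4:16
Combined: 11:4:16
GCD = 1
= 11:4:16

11:4:16


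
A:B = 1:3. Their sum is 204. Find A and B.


Let A = 1k, B = 3k.
1k + 3k = 204
4k = 204 → k = 204/4 = 51
A = 1×51 = 51, B = 3×51 = 153
= A = 51, B = 153

A = 51, B = 153


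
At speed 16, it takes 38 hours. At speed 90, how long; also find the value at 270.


Inverse proportion: x × y = constant
k = 16 × 38 = 608
At x=90: k/90 = 6.76
At x=270: k/270 = 2.25
= 6.76 and 2.25

6.76 and 2.25


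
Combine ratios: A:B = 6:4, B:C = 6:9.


Match B: multiply A:B by 6 → 36:24
Multiply B:C by 4 → 24:36
Combined: 36:24:36
GCD = 12
= 3:2:3

3:2:3


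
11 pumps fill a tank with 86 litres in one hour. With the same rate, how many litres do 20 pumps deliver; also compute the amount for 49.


Direct proportion: y/x = constant
k = 86/11 ≈ 7.8182
y at x=20: k × 20 = 86 × 20 / 11 = 1720/11 ≈ 156.36
y at x=49: k × 49 = 86 × 49 / 11 = 4214/11 ≈ 383.09
= 156.36 and 383.09

156.36 and 383.09


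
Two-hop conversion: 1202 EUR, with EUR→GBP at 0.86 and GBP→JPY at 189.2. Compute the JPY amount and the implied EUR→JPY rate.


Step 1: 1202 EUR × 0.86 = 1033.72 GBP
Step 2: 1033.72 GBP × 189.2 = 195579.82 JPY
Implied rate EUR→JPY = 0.86 × 189.2 = 162.7120
= 195579.82 JPY; implied rate 162.7120 JPY/EUR

195579.82 JPY; implied rate 162.7120 JPY/EUR


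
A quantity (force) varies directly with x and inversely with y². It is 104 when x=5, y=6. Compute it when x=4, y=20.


z = k·x/y²
Solve for k using the known point: k = z·y²/x = 104×36/5 = 3744/5 = 748.8000
Now evaluate at x=4, y=20:
z = k × 4 / 400 = (3744 × 4) / (5 × 400) = 14976/2000
= 7.4880

7.4880


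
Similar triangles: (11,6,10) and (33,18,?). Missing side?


Scale factor = 33/11 = 3
Missing side = 10 × 3
= 30.0

30.0


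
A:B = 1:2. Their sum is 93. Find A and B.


Let A = 1k, B = 2k.
1k + 2k = 93
3k = 93 → k = 93/3 = 31
A = 1×31 = 31, B = 2×31 = 62
= A = 31, B = 62

A = 31, B = 62


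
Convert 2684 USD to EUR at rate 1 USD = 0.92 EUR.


Amount × rate = 2684 × 0.92
= 2469.28 EUR

2469.28 EUR


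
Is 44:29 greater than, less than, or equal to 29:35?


44/29 = 1.5172
29/35 = 0.8286
1.5172 > 0.8286, so 44:29 is greater
= greater than

greater than


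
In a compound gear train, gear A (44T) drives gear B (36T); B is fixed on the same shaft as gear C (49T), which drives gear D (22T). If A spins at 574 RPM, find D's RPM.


Stage 1: RPM_B = RPM_A × t_A/t_B = 574 × 44/36 = 25256/36 ≈ 701.56
B and C share a shaft → RPM_C = RPM_B
Stage 2: RPM_D = RPM_C × t_C/t_D = RPM_A × (t_A×t_C)/(t_B×t_D)
Overall ratio = (44×49)/(36×22) = 2156/792
RPM_D = 574 × 2156/792 = 1237544/792
≈ 1562.56 RPM

1562.56 RPM


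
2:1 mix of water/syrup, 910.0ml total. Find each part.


Total parts = 2 + 1 = 3
water: 910.0 × 2/3 = 606.7ml
syrup: 910.0 × 1/3 = 303.3ml
= 606.7ml and 303.3ml

606.7ml and 303.3ml


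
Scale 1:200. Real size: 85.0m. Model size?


Model size = real / scale
= 85.0 / 200
= 0.4250 m

0.4250 m


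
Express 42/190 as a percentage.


Percentage = (part / whole) × 100
= (42 / 190) × 100
≈ 22.11%

22.11%


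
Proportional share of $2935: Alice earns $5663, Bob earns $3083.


Total income = 5663 + 3083 = $8746
Alice: $2935 × 5663/8746 = $1900.40
Bob: $2935 × 3083/8746 = $1034.60
= Alice: $1900.40, Bob: $1034.60

Alice: $1900.40, Bob: $1034.60


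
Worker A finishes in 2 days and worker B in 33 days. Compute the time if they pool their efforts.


Rate of A = 1/2 per day
Rate of B = 1/33 per day
Combined rate = 1/2 + 1/33 = 35/66 ≈ 0.5303 per day
Days = 1 / combined rate = 66/35
≈ 1.89 days

1.89 days


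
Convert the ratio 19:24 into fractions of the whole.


Total parts = 19 + 24 = 43
First part: 19/43 = 19/43
Second part: 24/43 = 24/43
= 19/43 and 24/43

19/43 and 24/43


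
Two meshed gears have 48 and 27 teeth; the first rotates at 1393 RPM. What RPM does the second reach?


Gear ratio = 48:27 = 16:9
RPM_B = RPM_A × (teeth_A / teeth_B)
= 1393 × (48/27)
= 2476.4 RPM

2476.4 RPM


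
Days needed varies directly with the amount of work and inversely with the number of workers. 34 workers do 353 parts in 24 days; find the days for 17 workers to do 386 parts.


Days ∝ work / workers, so d₂ = d₁ × (m₁/m₂) × (w₂/w₁)
Workers factor (inverse): 34/17 = 2.0000
Work factor (direct): 386/353 ≈ 1.0935
d₂ = 24 × 34/17 × 386/353 = (24 × 34 × 386) / (17 × 353) = 314976/6001
≈ 52.49 days

52.49 days


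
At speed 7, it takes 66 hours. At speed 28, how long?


Inverse proportion: x × y = constant
k = 7 × 66 = 462
y₂ = k / 28 = 462 / 28
= 16.50

16.50


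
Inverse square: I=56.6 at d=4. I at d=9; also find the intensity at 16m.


I₁d₁² = I₂d₂²
I at 9m = 56.6 × (4/9)² = 56.6 × 16/81 = 905.6/81 ≈ 11.1802
I at 16m = 56.6 × (4/16)² = 56.6 × 16/256 = 905.6/256 = 3.5375
= 11.1802 and 3.5375

11.1802 and 3.5375


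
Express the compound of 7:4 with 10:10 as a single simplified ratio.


Compound ratio = (7×10) : (4×10)
= 70:40
GCD = 10
= 7:4

7:4


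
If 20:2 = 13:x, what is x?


Cross multiply: 20 × x = 2 × 13
20x = 26
x = 26 / 20
= 1.30

1.30


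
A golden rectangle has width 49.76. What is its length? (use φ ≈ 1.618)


φ = (1 + √5) / 2 ≈ 1.618
Length = width × φ = 49.76 × 1.618 = 80.51168
≈ 80.51

80.51


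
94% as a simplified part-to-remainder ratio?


94% means 94 parts out of 100; remainder = 6
Part : remainder = 94:6
GCD = 2
= 47:3

47:3


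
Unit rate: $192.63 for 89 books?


Unit rate = total / quantity
= 192.63 / 89
= $2.16 per unit

$2.16 per unit


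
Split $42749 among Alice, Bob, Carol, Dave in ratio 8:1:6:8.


Total parts = 8 + 1 + 6 + 8 = 23
Alice: 42749 × 8/23 = 14869.22
Bob: 42749 × 1/23 = 1858.65
Carol: 42749 × 6/23 = 11151.91
Dave: 42749 × 8/23 = 14869.22
= Alice: $14869.22, Bob: $1858.65, Carol: $11151.91, Dave: $14869.22

Alice: $14869.22, Bob: $1858.65, Carol: $11151.91, Dave: $14869.22


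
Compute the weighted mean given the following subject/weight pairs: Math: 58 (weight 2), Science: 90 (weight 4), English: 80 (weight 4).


Numerator = 58×2 + 90×4 + 80×4
= 116 + 360 + 320
= 796
Total weight = 10
Weighted avg = 796/10
= 79.60

79.60


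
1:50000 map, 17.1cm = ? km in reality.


Real distance = map distance × scale
= 17.1cm × 50000
= 855000 cm = 8550.0 m
= 8.550 km

8.550 km


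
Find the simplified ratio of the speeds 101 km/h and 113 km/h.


Ratio = 101:113
GCD = 1
Simplified = 101:113
Time ratio (same distance) = 113:101
Speed ratio = 101:113

101:113


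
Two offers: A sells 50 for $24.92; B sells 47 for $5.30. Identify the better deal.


Deal A: $24.92/50 = $0.4984/unit
Deal B: $5.30/47 = $0.1128/unit
B is cheaper per unit
= Deal B

Deal B


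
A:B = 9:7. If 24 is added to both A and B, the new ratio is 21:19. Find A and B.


Let A = 9k, B = 7k.
(9k + 24) / (7k + 24) = 21/19
Cross-multiply: 19(9k + 24) = 21(7k + 24)
171k + 456 = 147k + 504
171k - 147k = 504 - 456
24k = 48
k = 48/24 = 2
A = 9×2 = 18, B = 7×2 = 14
= A = 18, B = 14

A = 18, B = 14


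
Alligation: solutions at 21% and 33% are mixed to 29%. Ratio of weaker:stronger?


Let x parts of 21% mix with y parts of 33%.
21x + 33y = 29(x + y)
21x + 33y = 29x + 29y
x(21 - 29) = y(29 - 33)
x/y = (33 - 29)/(29 - 21) = 4/8
Simplify: 1:2
= 1:2

1:2


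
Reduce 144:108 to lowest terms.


GCD(144, 108) = 36
144/36 : 108/36
= 4:3

4:3


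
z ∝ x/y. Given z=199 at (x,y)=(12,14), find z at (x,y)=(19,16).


z = k·x/y
Solve for k using the known point: k = z·y/x = 199×14/12 = 2786/12 ≈ 232.1667
Now evaluate at x=19, y=16:
z = k × 19 / 16 = (2786 × 19) / (12 × 16) = 52934/192
≈ 275.6979

275.6979


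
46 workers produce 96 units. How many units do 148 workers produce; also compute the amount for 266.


Direct proportion: y/x = constant
k = 96/46 ≈ 2.0870
y at x=148: k × 148 = 96 × 148 / 46 = 14208/46 ≈ 308.87
y at x=266: k × 266 = 96 × 266 / 46 = 25536/46 ≈ 555.13
= 308.87 and 555.13

308.87 and 555.13


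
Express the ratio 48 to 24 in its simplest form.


GCD(48, 24) = 24
48/24 : 24/24
= 2:1

2:1


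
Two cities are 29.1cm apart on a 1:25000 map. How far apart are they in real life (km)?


Real distance = map distance × scale
= 29.1cm × 25000
= 727500 cm = 7275.0 m
= 7.275 km

7.275 km


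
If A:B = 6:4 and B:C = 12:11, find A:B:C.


Match B: multiply A:B by 12 → 72:48
Multiply B:C by 4 → 48:44
Combined: 72:48:44
GCD = 4
= 18:12:11

18:12:11


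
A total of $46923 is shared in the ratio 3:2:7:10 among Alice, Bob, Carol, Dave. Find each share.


Total parts = 3 + 2 + 7 + 10 = 22
Alice: 46923 × 3/22 = 6398.59
Bob: 46923 × 2/22 = 4265.73
Carol: 46923 × 7/22 = 14930.05
Dave: 46923 × 10/22 = 21328.64
= Alice: $6398.59, Bob: $4265.73, Carol: $14930.05, Dave: $21328.64

Alice: $6398.59, Bob: $4265.73, Carol: $14930.05, Dave: $21328.64


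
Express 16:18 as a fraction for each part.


Total parts = 16 + 18 = 34
First part: 16/34 = 8/17
Second part: 18/34 = 9/17
= 8/17 and 9/17

8/17 and 9/17


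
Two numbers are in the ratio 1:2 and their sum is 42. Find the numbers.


Let A = 1k, B = 2k.
1k + 2k = 42
3k = 42 → k = 42/3 = 14
A = 1×14 = 14, B = 2×14 = 28
= A = 14, B = 28

A = 14, B = 28


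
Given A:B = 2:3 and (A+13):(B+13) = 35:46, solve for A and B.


Let A = 2k, B = 3k.
(2k + 13) / (3k + 13) = 35/46
Cross-multiply: 46(2k + 13) = 35(3k + 13)
92k + 598 = 105k + 455
92k - 105k = 455 - 598
-13k = -143
k = -143/-13 = 11
A = 2×11 = 22, B = 3×11 = 33
= A = 22, B = 33

A = 22, B = 33


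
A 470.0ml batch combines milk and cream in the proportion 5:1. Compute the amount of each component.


Total parts = 5 + 1 = 6
milk: 470.0 × 5/6 = 391.7ml
cream: 470.0 × 1/6 = 78.3ml
= 391.7ml and 78.3ml

391.7ml and 78.3ml


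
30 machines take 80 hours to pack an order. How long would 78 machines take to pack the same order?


Inverse proportion: x × y = constant
k = 30 × 80 = 2400
y₂ = k / 78 = 2400 / 78
= 30.77

30.77


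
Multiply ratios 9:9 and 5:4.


Compound ratio = (9×5) : (9×4)
= 45:36
GCD = 9
= 5:4

5:4


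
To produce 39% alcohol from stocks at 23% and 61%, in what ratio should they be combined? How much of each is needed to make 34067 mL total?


Let x parts of 23% mix with y parts of 61%.
23x + 61y = 39(x + y)
23x + 61y = 39x + 39y
x(23 - 39) = y(39 - 61)
x/y = (61 - 39)/(39 - 23) = 22/16
Simplify: 11:8
Total parts = 19; one part = 34067/19 = 1793.00 mL
23% solution: 11×1793.00 = 19723.00 mL
61% solution: 8×1793.00 = 14344.00 mL
= ratio 11:8; 19723.00 mL and 14344.00 mL

ratio 11:8; 19723.00 mL and 14344.00 mL


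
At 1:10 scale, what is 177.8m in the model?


Model size = real / scale
= 177.8 / 10
= 17.7800 m

17.7800 m


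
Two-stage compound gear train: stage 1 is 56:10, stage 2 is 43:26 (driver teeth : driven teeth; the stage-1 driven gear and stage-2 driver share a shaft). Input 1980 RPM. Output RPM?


Stage 1: RPM_B = RPM_A × t_A/t_B = 1980 × 56/10 = 110880/10 = 11088.00
B and C share a shaft → RPM_C = RPM_B
Stage 2: RPM_D = RPM_C × t_C/t_D = RPM_A × (t_A×t_C)/(t_B×t_D)
Overall ratio = (56×43)/(10×26) = 2408/260
RPM_D = 1980 × 2408/260 = 4767840/260
≈ 18337.85 RPM

18337.85 RPM


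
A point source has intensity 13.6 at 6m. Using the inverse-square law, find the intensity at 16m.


I₁d₁² = I₂d₂²
I₂ = I₁ × (d₁/d₂)²
= 13.6 × (6/16)²
= 13.6 × 36/256
= 489.6/256
= 1.9125

1.9125


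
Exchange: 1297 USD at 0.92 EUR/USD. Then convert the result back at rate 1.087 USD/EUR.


Amount × rate = 1297 × 0.92 = 1193.24 EUR
Round-trip: 1193.24 × 1.087 = 1297.05 USD
= 1193.24 EUR, then 1297.05 USD

1193.24 EUR, then 1297.05 USD


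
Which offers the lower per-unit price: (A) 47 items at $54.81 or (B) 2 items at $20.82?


Deal A: $54.81/47 = $1.1662/unit
Deal B: $20.82/2 = $10.4100/unit
A is cheaper per unit
= Deal A

Deal A


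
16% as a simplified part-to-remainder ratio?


16% means 16 parts out of 100; remainder = 84
Part : remainder = 16:84
GCD = 4
= 4:21

4:21


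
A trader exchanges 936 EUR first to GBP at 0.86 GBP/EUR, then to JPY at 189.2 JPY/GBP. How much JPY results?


Step 1: 936 EUR × 0.86 = 804.96 GBP
Step 2: 804.96 GBP × 189.2 = 152298.43 JPY
Implied rate EUR→JPY = 0.86 × 189.2 = 162.7120
= 152298.43 JPY

152298.43 JPY


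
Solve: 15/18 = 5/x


Cross multiply: 15 × x = 18 × 5
15x = 90
x = 90 / 15
= 6.00

6.00


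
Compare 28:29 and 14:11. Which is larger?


28/29 = 0.9655
14/11 = 1.2727
0.9655 < 1.2727, so 28:29 is less
= 14:11

14:11


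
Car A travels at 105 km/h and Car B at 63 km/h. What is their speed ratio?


Ratio = 105:63
GCD = 21
Simplified = 5:3
Time ratio (same distance) = 3:5
Speed ratio = 5:3

5:3


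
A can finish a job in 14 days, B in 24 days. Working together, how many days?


Rate of A = 1/14 per day
Rate of B = 1/24 per day
Combined rate = 1/14 + 1/24 = 38/336 ≈ 0.1131 per day
Days = 1 / combined rate = 336/38
≈ 8.84 days

8.84 days


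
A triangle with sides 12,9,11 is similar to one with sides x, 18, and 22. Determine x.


Scale factor = 18/9 = 2
Missing side = 12 × 2
= 24.0

24.0


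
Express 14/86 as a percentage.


Percentage = (part / whole) × 100
= (14 / 86) × 100
≈ 16.28%

16.28%


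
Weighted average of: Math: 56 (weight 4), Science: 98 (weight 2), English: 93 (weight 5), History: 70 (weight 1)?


Numerator = 56×4 + 98×2 + 93×5 + 70×1
= 224 + 196 + 465 + 70
= 955
Total weight = 12
Weighted avg = 955/12
= 79.58

79.58


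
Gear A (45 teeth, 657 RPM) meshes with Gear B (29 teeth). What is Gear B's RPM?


Gear ratio = 45:29 = 45:29
RPM_B = RPM_A × (teeth_A / teeth_B)
= 657 × (45/29)
= 1019.5 RPM

1019.5 RPM


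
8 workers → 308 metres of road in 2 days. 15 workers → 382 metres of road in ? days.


Days ∝ work / workers, so d₂ = d₁ × (m₁/m₂) × (w₂/w₁)
Workers factor (inverse): 8/15 ≈ 0.5333
Work factor (direct): 382/308 ≈ 1.2403
d₂ = 2 × 8/15 × 382/308 = (2 × 8 × 382) / (15 × 308) = 6112/4620
≈ 1.32 days

1.32 days


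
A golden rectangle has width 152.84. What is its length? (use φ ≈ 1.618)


φ = (1 + √5) / 2 ≈ 1.618
Length = width × φ = 152.84 × 1.618 = 247.29512
≈ 247.30

247.30


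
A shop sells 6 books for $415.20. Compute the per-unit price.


Unit rate = total / quantity
= 415.20 / 6
= $69.20 per unit

$69.20 per unit


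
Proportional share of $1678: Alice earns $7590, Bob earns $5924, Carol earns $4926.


Total income = 7590 + 5924 + 4926 = $18440
Alice: $1678 × 7590/18440 = $690.67
Bob: $1678 × 5924/18440 = $539.07
Carol: $1678 × 4926/18440 = $448.26
= Alice: $690.67, Bob: $539.07, Carol: $448.26

Alice: $690.67, Bob: $539.07, Carol: $448.26


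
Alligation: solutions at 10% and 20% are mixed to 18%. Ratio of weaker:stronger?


Let x parts of 10% mix with y parts of 20%.
10x + 20y = 18(x + y)
10x + 20y = 18x + 18y
x(10 - 18) = y(18 - 20)
x/y = (20 - 18)/(18 - 10) = 2/8
Simplify: 1:4
= 1:4

1:4


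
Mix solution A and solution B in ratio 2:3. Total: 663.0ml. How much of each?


Total parts = 2 + 3 = 5
solution A: 663.0 × 2/5 = 265.2ml
solution B: 663.0 × 3/5 = 397.8ml
= 265.2ml and 397.8ml

265.2ml and 397.8ml


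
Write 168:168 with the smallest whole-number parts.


GCD(168, 168) = 168
168/168 : 168/168
= 1:1

1:1


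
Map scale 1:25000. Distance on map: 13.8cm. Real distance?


Real distance = map distance × scale
= 13.8cm × 25000
= 345000 cm = 3450.0 m
= 3.450 km

3.450 km


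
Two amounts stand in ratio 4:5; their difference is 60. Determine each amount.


Let A = 4k, B = 5k.
5k - 4k = 60
1k = 60 → k = 60/1 = 60
A = 4×60 = 240, B = 5×60 = 300
= A = 240, B = 300

A = 240, B = 300


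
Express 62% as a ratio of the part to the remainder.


62% means 62 parts out of 100; remainder = 38
Part : remainder = 62:38
GCD = 2
= 31:19

31:19


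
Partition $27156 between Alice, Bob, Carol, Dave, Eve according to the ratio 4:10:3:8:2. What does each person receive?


Total parts = 4 + 10 + 3 + 8 + 2 = 27
Alice: 27156 × 4/27 = 4023.11
Bob: 27156 × 10/27 = 10057.78
Carol: 27156 × 3/27 = 3017.33
Dave: 27156 × 8/27 = 8046.22
Eve: 27156 × 2/27 = 2011.56
= Alice: $4023.11, Bob: $10057.78, Carol: $3017.33, Dave: $8046.22, Eve: $2011.56

Alice: $4023.11, Bob: $10057.78, Carol: $3017.33, Dave: $8046.22, Eve: $2011.56


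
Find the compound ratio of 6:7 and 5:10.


Compound ratio = (6×5) : (7×10)
= 30:70
GCD = 10
= 3:7

3:7


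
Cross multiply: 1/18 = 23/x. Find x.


Cross multiply: 1 × x = 18 × 23
1x = 414
x = 414 / 1
= 414.00

414.00


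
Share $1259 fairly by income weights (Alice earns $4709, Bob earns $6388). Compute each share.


Total income = 4709 + 6388 = $11097
Alice: $1259 × 4709/11097 = $534.26
Bob: $1259 × 6388/11097 = $724.74
= Alice: $534.26, Bob: $724.74

Alice: $534.26, Bob: $724.74


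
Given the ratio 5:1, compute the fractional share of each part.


Total parts = 5 + 1 = 6
First part: 5/6 = 5/6
Second part: 1/6 = 1/6
= 5/6 and 1/6

5/6 and 1/6


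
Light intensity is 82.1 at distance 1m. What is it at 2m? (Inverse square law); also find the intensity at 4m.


I₁d₁² = I₂d₂²
I at 2m = 82.1 × (1/2)² = 82.1 × 1/4 = 82.1/4 = 20.5250
I at 4m = 82.1 × (1/4)² = 82.1 × 1/16 = 82.1/16 ≈ 5.1313
= 20.5250 and 5.1313

20.5250 and 5.1313


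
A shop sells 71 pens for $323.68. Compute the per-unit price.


Unit rate = total / quantity
= 323.68 / 71
= $4.56 per unit

$4.56 per unit


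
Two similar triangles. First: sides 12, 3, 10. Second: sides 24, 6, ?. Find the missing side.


Scale factor = 24/12 = 2
Missing side = 10 × 2
= 20.0

20.0


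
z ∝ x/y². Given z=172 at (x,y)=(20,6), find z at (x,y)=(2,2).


z = k·x/y²
Solve for k using the known point: k = z·y²/x = 172×36/20 = 6192/20 = 309.6000
Now evaluate at x=2, y=2:
z = k × 2 / 4 = (6192 × 2) / (20 × 4) = 12384/80
= 154.8000

154.8000


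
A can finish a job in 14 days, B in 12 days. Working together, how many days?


Rate of A = 1/14 per day
Rate of B = 1/12 per day
Combined rate = 1/14 + 1/12 = 26/168 ≈ 0.1548 per day
Days = 1 / combined rate = 168/26
≈ 6.46 days

6.46 days


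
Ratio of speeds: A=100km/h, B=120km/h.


Ratio = 100:120
GCD = 20
Simplified = 5:6
Time ratio (same distance) = 6:5
Speed ratio = 5:6

5:6


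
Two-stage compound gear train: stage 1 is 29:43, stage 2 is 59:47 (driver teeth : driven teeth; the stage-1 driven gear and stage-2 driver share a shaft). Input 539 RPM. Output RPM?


Stage 1: RPM_B = RPM_A × t_A/t_B = 539 × 29/43 = 15631/43 ≈ 363.51
B and C share a shaft → RPM_C = RPM_B
Stage 2: RPM_D = RPM_C × t_C/t_D = RPM_A × (t_A×t_C)/(t_B×t_D)
Overall ratio = (29×59)/(43×47) = 1711/2021
RPM_D = 539 × 1711/2021 = 922229/2021
≈ 456.32 RPM

456.32 RPM


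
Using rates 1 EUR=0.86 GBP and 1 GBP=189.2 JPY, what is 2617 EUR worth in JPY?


Step 1: 2617 EUR × 0.86 = 2250.62 GBP
Step 2: 2250.62 GBP × 189.2 = 425817.30 JPY
Implied rate EUR→JPY = 0.86 × 189.2 = 162.7120
= 425817.30 JPY

425817.30 JPY


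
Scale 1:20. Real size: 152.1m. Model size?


Model size = real / scale
= 152.1 / 20
= 7.6050 m

7.6050 m


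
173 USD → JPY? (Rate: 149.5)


Amount × rate = 173 × 149.5
= 25863.50 JPY

25863.50 JPY


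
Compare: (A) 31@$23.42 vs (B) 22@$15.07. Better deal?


Deal A: $23.42/31 = $0.7555/unit
Deal B: $15.07/22 = $0.6850/unit
B is cheaper per unit
= Deal B

Deal B


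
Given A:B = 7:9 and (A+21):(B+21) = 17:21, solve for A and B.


Let A = 7k, B = 9k.
(7k + 21) / (9k + 21) = 17/21
Cross-multiply: 21(7k + 21) = 17(9k + 21)
147k + 441 = 153k + 357
147k - 153k = 357 - 441
-6k = -84
k = -84/-6 = 14
A = 7×14 = 98, B = 9×14 = 126
= A = 98, B = 126

A = 98, B = 126


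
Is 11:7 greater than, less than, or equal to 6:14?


11/7 = 1.5714
6/14 = 0.4286
1.5714 > 0.4286, so 11:7 is greater
= greater than

greater than


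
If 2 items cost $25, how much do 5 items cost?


Direct proportion: y/x = constant
k = 25/2 = 12.5000
y₂ = k × 5 = 25 × 5 / 2 = 125/2
= 62.50

62.50


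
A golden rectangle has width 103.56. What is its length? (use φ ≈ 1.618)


φ = (1 + √5) / 2 ≈ 1.618
Length = width × φ = 103.56 × 1.618 = 167.56008
≈ 167.56

167.56


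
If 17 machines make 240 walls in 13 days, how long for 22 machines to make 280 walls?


Days ∝ work / workers, so d₂ = d₁ × (m₁/m₂) × (w₂/w₁)
Workers factor (inverse): 17/22 ≈ 0.7727
Work factor (direct): 280/240 ≈ 1.1667
d₂ = 13 × 17/22 × 280/240 = (13 × 17 × 280) / (22 × 240) = 61880/5280
≈ 11.72 days

11.72 days


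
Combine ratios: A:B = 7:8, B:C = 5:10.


Match B: multiply A:B by 5 → 35:40
Multiply B:C by 8 → 40:80
Combined: 35:40:80
GCD = 5
= 7:8:16

7:8:16


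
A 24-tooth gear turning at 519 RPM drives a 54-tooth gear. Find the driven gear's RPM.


Gear ratio = 24:54 = 4:9
RPM_B = RPM_A × (teeth_A / teeth_B)
= 519 × (24/54)
= 230.7 RPM

230.7 RPM


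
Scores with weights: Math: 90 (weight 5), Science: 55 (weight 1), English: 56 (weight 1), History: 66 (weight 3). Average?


Numerator = 90×5 + 55×1 + 56×1 + 66×3
= 450 + 55 + 56 + 198
= 759
Total weight = 10
Weighted avg = 759/10
= 75.90

75.90


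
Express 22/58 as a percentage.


Percentage = (part / whole) × 100
= (22 / 58) × 100
≈ 37.93%

37.93%


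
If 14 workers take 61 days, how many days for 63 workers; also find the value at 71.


Inverse proportion: x × y = constant
k = 14 × 61 = 854
At x=63: k/63 = 13.56
At x=71: k/71 = 12.03
= 13.56 and 12.03

13.56 and 12.03


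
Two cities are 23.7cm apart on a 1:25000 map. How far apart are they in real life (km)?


Real distance = map distance × scale
= 23.7cm × 25000
= 592500 cm = 5925.0 m
= 5.925 km

5.925 km


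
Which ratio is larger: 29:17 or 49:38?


29/17 = 1.7059
49/38 = 1.2895
1.7059 > 1.2895, so 29:17 is greater
= 29:17

29:17


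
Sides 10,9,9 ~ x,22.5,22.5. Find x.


Scale factor = 22.5/9 = 2.5
Missing side = 10 × 2.5
= 25.0

25.0


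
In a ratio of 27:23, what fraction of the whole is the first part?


Total parts = 27 + 23 = 50
First part: 27/50 = 27/50
= 27/50

27/50


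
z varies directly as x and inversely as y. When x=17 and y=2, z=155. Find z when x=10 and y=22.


z = k·x/y
Solve for k using the known point: k = z·y/x = 155×2/17 = 310/17 ≈ 18.2353
Now evaluate at x=10, y=22:
z = k × 10 / 22 = (310 × 10) / (17 × 22) = 3100/374
≈ 8.2888

8.2888


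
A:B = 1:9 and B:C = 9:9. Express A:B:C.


Match B: multiply A:B by 9 → 9:81
Multiply B:C by 9 → 81:81
Combined: 9:81:81
GCD = 9
= 1:9:9

1:9:9


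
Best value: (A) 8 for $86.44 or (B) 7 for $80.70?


Deal A: $86.44/8 = $10.8050/unit
Deal B: $80.70/7 = $11.5286/unit
A is cheaper per unit
= Deal A

Deal A


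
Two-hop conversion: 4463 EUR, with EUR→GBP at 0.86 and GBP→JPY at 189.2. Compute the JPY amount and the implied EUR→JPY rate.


Step 1: 4463 EUR × 0.86 = 3838.18 GBP
Step 2: 3838.18 GBP × 189.2 = 726183.66 JPY
Implied rate EUR→JPY = 0.86 × 189.2 = 162.7120
= 726183.66 JPY; implied rate 162.7120 JPY/EUR

726183.66 JPY; implied rate 162.7120 JPY/EUR


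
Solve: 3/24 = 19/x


Cross multiply: 3 × x = 24 × 19
3x = 456
x = 456 / 3
= 152.00

152.00


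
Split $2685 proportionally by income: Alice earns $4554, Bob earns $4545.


Total income = 4554 + 4545 = $9099
Alice: $2685 × 4554/9099 = $1343.83
Bob: $2685 × 4545/9099 = $1341.17
= Alice: $1343.83, Bob: $1341.17

Alice: $1343.83, Bob: $1341.17


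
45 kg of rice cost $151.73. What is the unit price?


Unit rate = total / quantity
= 151.73 / 45
= $3.37 per unit

$3.37 per unit


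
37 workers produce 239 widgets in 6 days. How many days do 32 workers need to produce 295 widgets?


Days ∝ work / workers, so d₂ = d₁ × (m₁/m₂) × (w₂/w₁)
Workers factor (inverse): 37/32 ≈ 1.1563
Work factor (direct): 295/239 ≈ 1.2343
d₂ = 6 × 37/32 × 295/239 = (6 × 37 × 295) / (32 × 239) = 65490/7648
≈ 8.56 days

8.56 days


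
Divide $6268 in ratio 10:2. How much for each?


Total parts = 10 + 2 = 12
Part 1: 6268 × 10/12 = 5223.33
Part 2: 6268 × 2/12 = 1044.67
= Part 1: $5223.33, Part 2: $1044.67

Part 1: $5223.33, Part 2: $1044.67


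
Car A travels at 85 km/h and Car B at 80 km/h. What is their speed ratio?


Ratio = 85:80
GCD = 5
Simplified = 17:16
Time ratio (same distance) = 16:17
Speed ratio = 17:16

17:16


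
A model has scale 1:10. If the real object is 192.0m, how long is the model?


Model size = real / scale
= 192.0 / 10
= 19.2000 m

19.2000 m


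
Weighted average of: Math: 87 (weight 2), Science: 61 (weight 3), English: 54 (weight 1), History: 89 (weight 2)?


Numerator = 87×2 + 61×3 + 54×1 + 89×2
= 174 + 183 + 54 + 178
= 589
Total weight = 8
Weighted avg = 589/8
= 73.63

73.63


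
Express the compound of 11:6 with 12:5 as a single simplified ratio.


Compound ratio = (11×12) : (6×5)
= 132:30
GCD = 6
= 22:5

22:5


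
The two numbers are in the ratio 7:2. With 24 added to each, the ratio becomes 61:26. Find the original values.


Let A = 7k, B = 2k.
(7k + 24) / (2k + 24) = 61/26
Cross-multiply: 26(7k + 24) = 61(2k + 24)
182k + 624 = 122k + 1464
182k - 122k = 1464 - 624
60k = 840
k = 840/60 = 14
A = 7×14 = 98, B = 2×14 = 28
= A = 98, B = 28

A = 98, B = 28


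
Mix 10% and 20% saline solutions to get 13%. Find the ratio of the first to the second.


Let x parts of 10% mix with y parts of 20%.
10x + 20y = 13(x + y)
10x + 20y = 13x + 13y
x(10 - 13) = y(13 - 20)
x/y = (20 - 13)/(13 - 10) = 7/3
Simplify: 7:3
= 7:3

7:3


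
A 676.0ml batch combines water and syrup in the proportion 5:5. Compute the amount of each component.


Total parts = 5 + 5 = 10
water: 676.0 × 5/10 = 338.0ml
syrup: 676.0 × 5/10 = 338.0ml
= 338.0ml and 338.0ml

338.0ml and 338.0ml


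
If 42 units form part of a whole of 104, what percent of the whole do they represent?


Percentage = (part / whole) × 100
= (42 / 104) × 100
≈ 40.38%

40.38%


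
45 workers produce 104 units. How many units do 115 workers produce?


Direct proportion: y/x = constant
k = 104/45 ≈ 2.3111
y₂ = k × 115 = 104 × 115 / 45 = 11960/45
≈ 265.78

265.78


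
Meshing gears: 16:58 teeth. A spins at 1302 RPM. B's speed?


Gear ratio = 16:58 = 8:29
RPM_B = RPM_A × (teeth_A / teeth_B)
= 1302 × (16/58)
= 359.2 RPM

359.2 RPM


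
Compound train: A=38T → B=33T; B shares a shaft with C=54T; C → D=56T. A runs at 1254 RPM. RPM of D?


Stage 1: RPM_B = RPM_A × t_A/t_B = 1254 × 38/33 = 47652/33 = 1444.00
B and C share a shaft → RPM_C = RPM_B
Stage 2: RPM_D = RPM_C × t_C/t_D = RPM_A × (t_A×t_C)/(t_B×t_D)
Overall ratio = (38×54)/(33×56) = 2052/1848
RPM_D = 1254 × 2052/1848 = 2573208/1848
≈ 1392.43 RPM

1392.43 RPM


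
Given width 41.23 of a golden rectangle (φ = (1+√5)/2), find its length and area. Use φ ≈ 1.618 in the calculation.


φ = (1 + √5) / 2 ≈ 1.618
Length = width × φ = 41.23 × 1.618 = 66.71014
≈ 66.71
Area = width × length = 41.23 × 66.71014 = 2750.4590722 ≈ 2750.46
= Length: 66.71, Area: 2750.46

Length: 66.71, Area: 2750.46


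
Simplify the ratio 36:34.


GCD(36, 34) = 2
36/2 : 34/2
= 18:17

18:17


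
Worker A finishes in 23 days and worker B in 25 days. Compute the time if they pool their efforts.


Rate of A = 1/23 per day
Rate of B = 1/25 per day
Combined rate = 1/23 + 1/25 = 48/575 ≈ 0.0835 per day
Days = 1 / combined rate = 575/48
≈ 11.98 days

11.98 days


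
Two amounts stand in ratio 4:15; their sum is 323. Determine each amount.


Let A = 4k, B = 15k.
4k + 15k = 323
19k = 323 → k = 323/19 = 17
A = 4×17 = 68, B = 15×17 = 255
= A = 68, B = 255

A = 68, B = 255


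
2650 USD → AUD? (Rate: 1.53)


Amount × rate = 2650 × 1.53
= 4054.50 AUD

4054.50 AUD


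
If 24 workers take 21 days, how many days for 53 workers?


Inverse proportion: x × y = constant
k = 24 × 21 = 504
y₂ = k / 53 = 504 / 53
= 9.51

9.51


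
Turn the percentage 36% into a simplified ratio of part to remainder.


36% means 36 parts out of 100; remainder = 64
Part : remainder = 36:64
GCD = 4
= 9:16

9:16


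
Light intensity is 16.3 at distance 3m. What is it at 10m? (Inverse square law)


I₁d₁² = I₂d₂²
I₂ = I₁ × (d₁/d₂)²
= 16.3 × (3/10)²
= 16.3 × 9/100
= 146.7/100
= 1.4670

1.4670


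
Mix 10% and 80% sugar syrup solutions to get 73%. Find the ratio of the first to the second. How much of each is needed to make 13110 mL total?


Let x parts of 10% mix with y parts of 80%.
10x + 80y = 73(x + y)
10x + 80y = 73x + 73y
x(10 - 73) = y(73 - 80)
x/y = (80 - 73)/(73 - 10) = 7/63
Simplify: 1:9
Total parts = 10; one part = 13110/10 = 1311.00 mL
10% solution: 1×1311.00 = 1311.00 mL
80% solution: 9×1311.00 = 11799.00 mL
= ratio 1:9; 1311.00 mL and 11799.00 mL

ratio 1:9; 1311.00 mL and 11799.00 mL


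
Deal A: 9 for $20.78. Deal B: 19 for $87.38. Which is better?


Deal A: $20.78/9 = $2.3089/unit
Deal B: $87.38/19 = $4.5989/unit
A is cheaper per unit
= Deal A

Deal A


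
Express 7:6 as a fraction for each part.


Total parts = 7 + 6 = 13
First part: 7/13 = 7/13
Second part: 6/13 = 6/13
= 7/13 and 6/13

7/13 and 6/13


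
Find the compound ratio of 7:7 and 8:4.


Compound ratio = (7×8) : (7×4)
= 56:28
GCD = 28
= 2:1

2:1


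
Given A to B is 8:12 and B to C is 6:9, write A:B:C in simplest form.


Match B: multiply A:B by 6 → 48:72
Multiply B:C by 12 → 72:108
Combined: 48:72:108
GCD = 12
= 4:6:9

4:6:9


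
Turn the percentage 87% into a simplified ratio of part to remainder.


87% means 87 parts out of 100; remainder = 13
Part : remainder = 87:13
GCD = 1
= 87:13

87:13


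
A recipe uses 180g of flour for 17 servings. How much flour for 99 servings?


Direct proportion: y/x = constant
k = 180/17 ≈ 10.5882
y₂ = k × 99 = 180 × 99 / 17 = 17820/17
≈ 1048.24

1048.24


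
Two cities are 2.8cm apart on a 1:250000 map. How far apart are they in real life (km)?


Real distance = map distance × scale
= 2.8cm × 250000
= 700000 cm = 7000.0 m
= 7.000 km

7.000 km


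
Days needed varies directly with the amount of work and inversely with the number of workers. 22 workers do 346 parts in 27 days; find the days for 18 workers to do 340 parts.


Days ∝ work / workers, so d₂ = d₁ × (m₁/m₂) × (w₂/w₁)
Workers factor (inverse): 22/18 ≈ 1.2222
Work factor (direct): 340/346 ≈ 0.9827
d₂ = 27 × 22/18 × 340/346 = (27 × 22 × 340) / (18 × 346) = 201960/6228
≈ 32.43 days

32.43 days


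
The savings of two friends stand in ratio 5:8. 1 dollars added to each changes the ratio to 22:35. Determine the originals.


Let A = 5k, B = 8k.
(5k + 1) / (8k + 1) = 22/35
Cross-multiply: 35(5k + 1) = 22(8k + 1)
175k + 35 = 176k + 22
175k - 176k = 22 - 35
-1k = -13
k = -13/-1 = 13
A = 5×13 = 65, B = 8×13 = 104
= A = 65, B = 104

A = 65, B = 104


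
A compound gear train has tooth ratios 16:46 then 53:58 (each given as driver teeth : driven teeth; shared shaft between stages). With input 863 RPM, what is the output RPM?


Stage 1: RPM_B = RPM_A × t_A/t_B = 863 × 16/46 = 13808/46 ≈ 300.17
B and C share a shaft → RPM_C = RPM_B
Stage 2: RPM_D = RPM_C × t_C/t_D = RPM_A × (t_A×t_C)/(t_B×t_D)
Overall ratio = (16×53)/(46×58) = 848/2668
RPM_D = 863 × 848/2668 = 731824/2668
≈ 274.30 RPM

274.30 RPM


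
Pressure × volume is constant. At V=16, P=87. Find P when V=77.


Inverse proportion: x × y = constant
k = 16 × 87 = 1392
y₂ = k / 77 = 1392 / 77
= 18.08

18.08


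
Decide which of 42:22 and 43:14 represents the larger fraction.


42/22 = 1.9091
43/14 = 3.0714
1.9091 < 3.0714, so 42:22 is less
= 43:14

43:14


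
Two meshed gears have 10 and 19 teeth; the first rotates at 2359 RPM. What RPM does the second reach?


Gear ratio = 10:19 = 10:19
RPM_B = RPM_A × (teeth_A / teeth_B)
= 2359 × (10/19)
= 1241.6 RPM

1241.6 RPM


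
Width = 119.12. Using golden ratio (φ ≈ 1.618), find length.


φ = (1 + √5) / 2 ≈ 1.618
Length = width × φ = 119.12 × 1.618 = 192.73616
≈ 192.74

192.74


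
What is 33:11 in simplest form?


GCD(33, 11) = 11
33/11 : 11/11
= 3:1

3:1


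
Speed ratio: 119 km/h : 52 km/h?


Ratio = 119:52
GCD = 1
Simplified = 119:52
Time ratio (same distance) = 52:119
Speed ratio = 119:52

119:52


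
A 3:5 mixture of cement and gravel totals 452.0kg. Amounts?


Total parts = 3 + 5 = 8
cement: 452.0 × 3/8 = 169.5kg
gravel: 452.0 × 5/8 = 282.5kg
= 169.5kg and 282.5kg

169.5kg and 282.5kg


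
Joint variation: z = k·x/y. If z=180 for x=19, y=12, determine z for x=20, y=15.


z = k·x/y
Solve for k using the known point: k = z·y/x = 180×12/19 = 2160/19 ≈ 113.6842
Now evaluate at x=20, y=15:
z = k × 20 / 15 = (2160 × 20) / (19 × 15) = 43200/285
≈ 151.5789

151.5789


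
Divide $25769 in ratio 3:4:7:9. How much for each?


Total parts = 3 + 4 + 7 + 9 = 23
Part 1: 25769 × 3/23 = 3361.17
Part 2: 25769 × 4/23 = 4481.57
Part 3: 25769 × 7/23 = 7842.74
Part 4: 25769 × 9/23 = 10083.52
= Part 1: $3361.17, Part 2: $4481.57, Part 3: $7842.74, Part 4: $10083.52

Part 1: $3361.17, Part 2: $4481.57, Part 3: $7842.74, Part 4: $10083.52


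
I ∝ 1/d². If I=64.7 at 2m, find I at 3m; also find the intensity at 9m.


I₁d₁² = I₂d₂²
I at 3m = 64.7 × (2/3)² = 64.7 × 4/9 = 258.8/9 ≈ 28.7556
I at 9m = 64.7 × (2/9)² = 64.7 × 4/81 = 258.8/81 ≈ 3.1951
= 28.7556 and 3.1951

28.7556 and 3.1951


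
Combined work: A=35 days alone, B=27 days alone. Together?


Rate of A = 1/35 per day
Rate of B = 1/27 per day
Combined rate = 1/35 + 1/27 = 62/945 ≈ 0.0656 per day
Days = 1 / combined rate = 945/62
≈ 15.24 days

15.24 days


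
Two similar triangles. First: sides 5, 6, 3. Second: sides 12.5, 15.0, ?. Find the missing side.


Scale factor = 12.5/5 = 2.5
Missing side = 3 × 2.5
= 7.5

7.5


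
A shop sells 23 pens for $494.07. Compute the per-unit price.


Unit rate = total / quantity
= 494.07 / 23
= $21.48 per unit

$21.48 per unit


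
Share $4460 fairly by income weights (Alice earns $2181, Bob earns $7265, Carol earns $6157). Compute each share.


Total income = 2181 + 7265 + 6157 = $15603
Alice: $4460 × 2181/15603 = $623.42
Bob: $4460 × 7265/15603 = $2076.65
Carol: $4460 × 6157/15603 = $1759.93
= Alice: $623.42, Bob: $2076.65, Carol: $1759.93

Alice: $623.42, Bob: $2076.65, Carol: $1759.93


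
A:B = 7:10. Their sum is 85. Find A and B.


Let A = 7k, B = 10k.
7k + 10k = 85
17k = 85 → k = 85/17 = 5
A = 7×5 = 35, B = 10×5 = 50
= A = 35, B = 50

A = 35, B = 50


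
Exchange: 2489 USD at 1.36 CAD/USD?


Amount × rate = 2489 × 1.36
= 3385.04 CAD

3385.04 CAD


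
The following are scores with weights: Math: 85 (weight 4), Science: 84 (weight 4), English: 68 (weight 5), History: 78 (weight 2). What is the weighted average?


Numerator = 85×4 + 84×4 + 68×5 + 78×2
= 340 + 336 + 340 + 156
= 1172
Total weight = 15
Weighted avg = 1172/15
= 78.13

78.13


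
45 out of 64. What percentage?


Percentage = (part / whole) × 100
= (45 / 64) × 100
≈ 70.31%

70.31%


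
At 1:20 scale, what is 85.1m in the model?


Model size = real / scale
= 85.1 / 20
= 4.2550 m

4.2550 m


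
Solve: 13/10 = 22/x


Cross multiply: 13 × x = 10 × 22
13x = 220
x = 220 / 13
= 16.92

16.92


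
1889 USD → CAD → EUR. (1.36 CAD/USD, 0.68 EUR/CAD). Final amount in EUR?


Step 1: 1889 USD × 1.36 = 2569.04 CAD
Step 2: 2569.04 CAD × 0.68 = 1746.95 EUR
Implied rate USD→EUR = 1.36 × 0.68 = 0.9248
= 1746.95 EUR

1746.95 EUR


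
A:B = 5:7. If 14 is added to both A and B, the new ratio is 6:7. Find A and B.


Let A = 5k, B = 7k.
(5k + 14) / (7k + 14) = 6/7
Cross-multiply: 7(5k + 14) = 6(7k + 14)
35k + 98 = 42k + 84
35k - 42k = 84 - 98
-7k = -14
k = -14/-7 = 2
A = 5×2 = 10, B = 7×2 = 14
= A = 10, B = 14

A = 10, B = 14


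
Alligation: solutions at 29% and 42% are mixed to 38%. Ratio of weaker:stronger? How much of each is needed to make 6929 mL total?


Let x parts of 29% mix with y parts of 42%.
29x + 42y = 38(x + y)
29x + 42y = 38x + 38y
x(29 - 38) = y(38 - 42)
x/y = (42 - 38)/(38 - 29) = 4/9
Simplify: 4:9
Total parts = 13; one part = 6929/13 = 533.00 mL
29% solution: 4×533.00 = 2132.00 mL
42% solution: 9×533.00 = 4797.00 mL
= ratio 4:9; 2132.00 mL and 4797.00 mL

ratio 4:9; 2132.00 mL and 4797.00 mL


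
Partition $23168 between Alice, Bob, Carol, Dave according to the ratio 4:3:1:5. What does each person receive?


Total parts = 4 + 3 + 1 + 5 = 13
Alice: 23168 × 4/13 = 7128.62
Bob: 23168 × 3/13 = 5346.46
Carol: 23168 × 1/13 = 1782.15
Dave: 23168 × 5/13 = 8910.77
= Alice: $7128.62, Bob: $5346.46, Carol: $1782.15, Dave: $8910.77

Alice: $7128.62, Bob: $5346.46, Carol: $1782.15, Dave: $8910.77


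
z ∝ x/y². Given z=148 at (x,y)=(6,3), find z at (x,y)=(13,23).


z = k·x/y²
Solve for k using the known point: k = z·y²/x = 148×9/6 = 1332/6 = 222.0000
Now evaluate at x=13, y=23:
z = k × 13 / 529 = (1332 × 13) / (6 × 529) = 17316/3174
≈ 5.4556

5.4556


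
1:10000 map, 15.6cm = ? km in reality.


Real distance = map distance × scale
= 15.6cm × 10000
= 156000 cm = 1560.0 m
= 1.560 km

1.560 km


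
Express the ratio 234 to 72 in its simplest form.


GCD(234, 72) = 18
234/18 : 72/18
= 13:4

13:4


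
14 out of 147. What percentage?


Percentage = (part / whole) × 100
= (14 / 147) × 100
≈ 9.52%

9.52%


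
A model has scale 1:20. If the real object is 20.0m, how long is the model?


Model size = real / scale
= 20.0 / 20
= 1.0000 m

1.0000 m


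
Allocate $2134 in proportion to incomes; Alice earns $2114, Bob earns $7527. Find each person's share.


Total income = 2114 + 7527 = $9641
Alice: $2134 × 2114/9641 = $467.93
Bob: $2134 × 7527/9641 = $1666.07
= Alice: $467.93, Bob: $1666.07

Alice: $467.93, Bob: $1666.07


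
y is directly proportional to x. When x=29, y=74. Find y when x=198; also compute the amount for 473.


Direct proportion: y/x = constant
k = 74/29 ≈ 2.5517
y at x=198: k × 198 = 74 × 198 / 29 = 14652/29 ≈ 505.24
y at x=473: k × 473 = 74 × 473 / 29 = 35002/29 ≈ 1206.97
= 505.24 and 1206.97

505.24 and 1206.97


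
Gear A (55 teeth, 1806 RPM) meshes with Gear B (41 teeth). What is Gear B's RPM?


Gear ratio = 55:41 = 55:41
RPM_B = RPM_A × (teeth_A / teeth_B)
= 1806 × (55/41)
= 2422.7 RPM

2422.7 RPM


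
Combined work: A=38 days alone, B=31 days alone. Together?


Rate of A = 1/38 per day
Rate of B = 1/31 per day
Combined rate = 1/38 + 1/31 = 69/1178 ≈ 0.0586 per day
Days = 1 / combined rate = 1178/69
≈ 17.07 days

17.07 days
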